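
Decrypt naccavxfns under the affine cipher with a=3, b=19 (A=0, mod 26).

ylddlskeyr

The inverse of 3 mod 26 is 9, since 3·9=27≡1. Apply D(y)=9·(y−19) mod 26:
n(13): 9·(13−19)=-54≡24 → y
a(0): 9·(0−19)=-171≡11 → l
c(2): 9·(2−19)=-153≡3 → d
c(2): 9·(2−19)=-153≡3 → d
a(0): 9·(0−19)=-171≡11 → l
v(21): 9·(21−19)=18 → s
x(23): 9·(23−19)=36≡10 → k
f(5): 9·(5−19)=-126≡4 → e
n(13): 9·(13−19)=-54≡24 → y
s(18): 9·(18−19)=-9≡17 → r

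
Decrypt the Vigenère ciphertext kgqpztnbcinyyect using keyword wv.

Repeat the key across the ciphertext: wvwvwvwvwvwvwvwv
k(10)−w(22): -12≡14 → o
g(6)−v(21): -15≡11 → l
q(16)−w(22): -6≡20 → u
p(15)−v(21): -6≡20 → u
z(25)−w(22): 3 → d
t(19)−v(21): -2≡24 → y
n(13)−w(22): -9≡17 → r
b(1)−v(21): -20≡6 → g
c(2)−w(22): -20≡6 → g
i(8)−v(21): -13≡13 → n
n(13)−w(22): -9≡17 → r
y(24)−v(21): 3 → d
y(24)−w(22): 2 → c
e(4)−v(21): -17≡9 → j
c(2)−w(22): -20≡6 → g
t(19)−v(21): -2≡24 → y

oluudyrggnrdcjgy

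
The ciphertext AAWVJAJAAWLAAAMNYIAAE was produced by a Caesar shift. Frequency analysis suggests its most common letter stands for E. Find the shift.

The most frequent ciphertext letter is A (appears 10 times).
A is position 0; E is position 4.
Shift = -4≡22.

22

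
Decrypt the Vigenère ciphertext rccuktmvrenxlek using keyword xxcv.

Repeat the key across the ciphertext: xxcvxxcvxxcvxxc
r(17)−x(23): -6≡20 → u
c(2)−x(23): -21≡5 → f
c(2)−c(2): 0 → a
u(20)−v(21): -1≡25 → z
k(10)−x(23): -13≡13 → n
t(19)−x(23): -4≡22 → w
m(12)−c(2): 10 → k
v(21)−v(21): 0 → a
r(17)−x(23): -6≡20 → u
e(4)−x(23): -19≡7 → h
n(13)−c(2): 11 → l
x(23)−v(21): 2 → c
l(11)−x(23): -12≡14 → o
e(4)−x(23): -19≡7 → h
k(10)−c(2): 8 → i

ufaznwkauhlcohi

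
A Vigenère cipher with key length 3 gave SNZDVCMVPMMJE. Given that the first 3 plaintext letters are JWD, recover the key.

JRW

Subtract each crib letter from the matching ciphertext letter (mod 26):
S(18)−J(9)=9 → J
N(13)−W(22)=-9≡17 → R
Z(25)−D(3)=22 → W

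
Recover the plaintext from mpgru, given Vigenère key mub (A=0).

Repeat the key across the ciphertext: mubmu
m(12)−m(12): 0 → a
p(15)−u(20): -5≡21 → v
g(6)−b(1): 5 → f
r(17)−m(12): 5 → f
u(20)−u(20): 0 → a

avffa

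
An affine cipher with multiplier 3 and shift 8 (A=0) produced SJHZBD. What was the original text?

MJRXPH

The inverse of 3 mod 26 is 9, since 3·9=27≡1. Apply D(y)=9·(y−8) mod 26:
S(18): 9·(18−8)=90≡12 → M
J(9): 9·(9−8)=9 → J
H(7): 9·(7−8)=-9≡17 → R
Z(25): 9·(25−8)=153≡23 → X
B(1): 9·(1−8)=-63≡15 → P
D(3): 9·(3−8)=-45≡7 → H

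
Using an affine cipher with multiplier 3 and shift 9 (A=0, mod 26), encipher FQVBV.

YFUMU

F(5): 3·5+9=24 → Y
Q(16): 3·16+9=57≡5 → F
V(21): 3·21+9=72≡20 → U
B(1): 3·1+9=12 → M
V(21): 3·21+9=72≡20 → U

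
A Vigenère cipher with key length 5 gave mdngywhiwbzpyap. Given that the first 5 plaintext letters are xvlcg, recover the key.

pices

Subtract each crib letter from the matching ciphertext letter (mod 26):
m(12)−x(23)=-11≡15 → p
d(3)−v(21)=-18≡8 → i
n(13)−l(11)=2 → c
g(6)−c(2)=4 → e
y(24)−g(6)=18 → s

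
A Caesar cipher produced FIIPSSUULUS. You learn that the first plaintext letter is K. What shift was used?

21

From the crib: F(5)−K(10)=-5≡21, so the shift is 21.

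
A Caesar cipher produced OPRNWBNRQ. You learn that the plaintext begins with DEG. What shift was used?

11

From the crib: O(14)−D(3)=11, so the shift is 11.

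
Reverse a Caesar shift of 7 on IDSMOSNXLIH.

I(8): 8−7=1 → B
D(3): 3−7=-4≡22 → W
S(18): 18−7=11 → L
M(12): 12−7=5 → F
O(14): 14−7=7 → H
S(18): 18−7=11 → L
N(13): 13−7=6 → G
X(23): 23−7=16 → Q
L(11): 11−7=4 → E
I(8): 8−7=1 → B
H(7): 7−7=0 → A

BWLFHLGQEBA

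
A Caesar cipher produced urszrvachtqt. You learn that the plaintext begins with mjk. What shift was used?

From the crib: u(20)−m(12)=8, so the shift is 8.

8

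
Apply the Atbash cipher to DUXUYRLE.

WFCFBIOV

D(3) → W(22)
U(20) → F(5)
X(23) → C(2)
U(20) → F(5)
Y(24) → B(1)
R(17) → I(8)
L(11) → O(14)
E(4) → V(21)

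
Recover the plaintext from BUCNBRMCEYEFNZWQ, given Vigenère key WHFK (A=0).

FNXDFKHSIRZVRSRG

Repeat the key across the ciphertext: WHFKWHFKWHFKWHFK
B(1)−W(22): -21≡5 → F
U(20)−H(7): 13 → N
C(2)−F(5): -3≡23 → X
N(13)−K(10): 3 → D
B(1)−W(22): -21≡5 → F
R(17)−H(7): 10 → K
M(12)−F(5): 7 → H
C(2)−K(10): -8≡18 → S
E(4)−W(22): -18≡8 → I
Y(24)−H(7): 17 → R
E(4)−F(5): -1≡25 → Z
F(5)−K(10): -5≡21 → V
N(13)−W(22): -9≡17 → R
Z(25)−H(7): 18 → S
W(22)−F(5): 17 → R
Q(16)−K(10): 6 → G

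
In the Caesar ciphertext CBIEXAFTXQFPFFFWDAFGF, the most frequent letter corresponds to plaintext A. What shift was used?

The most frequent ciphertext letter is F (appears 7 times).
F is position 5; A is position 0.
Shift = 5.

5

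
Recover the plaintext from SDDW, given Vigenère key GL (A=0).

Repeat the key across the ciphertext: GLGL
S(18)−G(6): 12 → M
D(3)−L(11): -8≡18 → S
D(3)−G(6): -3≡23 → X
W(22)−L(11): 11 → L

MSXL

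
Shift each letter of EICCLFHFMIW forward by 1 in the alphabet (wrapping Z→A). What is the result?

E(4): 4+1=5 → F
I(8): 8+1=9 → J
C(2): 2+1=3 → D
C(2): 2+1=3 → D
L(11): 11+1=12 → M
F(5): 5+1=6 → G
H(7): 7+1=8 → I
F(5): 5+1=6 → G
M(12): 12+1=13 → N
I(8): 8+1=9 → J
W(22): 22+1=23 → X

FJDDMGIGNJX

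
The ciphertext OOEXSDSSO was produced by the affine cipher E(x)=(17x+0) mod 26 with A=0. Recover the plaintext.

The inverse of 17 mod 26 is 23, since 17·23=391≡1. Apply D(y)=23·(y−0) mod 26:
O(14): 23·(14−0)=322≡10 → K
O(14): 23·(14−0)=322≡10 → K
E(4): 23·(4−0)=92≡14 → O
X(23): 23·(23−0)=529≡9 → J
S(18): 23·(18−0)=414≡24 → Y
D(3): 23·(3−0)=69≡17 → R
S(18): 23·(18−0)=414≡24 → Y
S(18): 23·(18−0)=414≡24 → Y
O(14): 23·(14−0)=322≡10 → K

KKOJYRYYK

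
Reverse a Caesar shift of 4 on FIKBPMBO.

F(5): 5−4=1 → B
I(8): 8−4=4 → E
K(10): 10−4=6 → G
B(1): 1−4=-3≡23 → X
P(15): 15−4=11 → L
M(12): 12−4=8 → I
B(1): 1−4=-3≡23 → X
O(14): 14−4=10 → K

BEGXLIXK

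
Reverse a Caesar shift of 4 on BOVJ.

B(1): 1−4=-3≡23 → X
O(14): 14−4=10 → K
V(21): 21−4=17 → R
J(9): 9−4=5 → F

XKRF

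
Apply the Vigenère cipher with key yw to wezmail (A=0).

Repeat the key across the message: ywywywy
w(22)+y(24): 46≡20 → u
e(4)+w(22): 26≡0 → a
z(25)+y(24): 49≡23 → x
m(12)+w(22): 34≡8 → i
a(0)+y(24): 24 → y
i(8)+w(22): 30≡4 → e
l(11)+y(24): 35≡9 → j

uaxiyej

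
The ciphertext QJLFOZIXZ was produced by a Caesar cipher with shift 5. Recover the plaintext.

LEGAJUDSU

Q(16): 16−5=11 → L
J(9): 9−5=4 → E
L(11): 11−5=6 → G
F(5): 5−5=0 → A
O(14): 14−5=9 → J
Z(25): 25−5=20 → U
I(8): 8−5=3 → D
X(23): 23−5=18 → S
Z(25): 25−5=20 → U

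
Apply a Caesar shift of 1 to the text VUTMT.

WVUNU

V(21): 21+1=22 → W
U(20): 20+1=21 → V
T(19): 19+1=20 → U
M(12): 12+1=13 → N
T(19): 19+1=20 → U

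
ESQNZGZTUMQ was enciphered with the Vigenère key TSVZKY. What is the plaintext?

LAVOPIGBZNG

Repeat the key across the ciphertext: TSVZKYTSVZK
E(4)−T(19): -15≡11 → L
S(18)−S(18): 0 → A
Q(16)−V(21): -5≡21 → V
N(13)−Z(25): -12≡14 → O
Z(25)−K(10): 15 → P
G(6)−Y(24): -18≡8 → I
Z(25)−T(19): 6 → G
T(19)−S(18): 1 → B
U(20)−V(21): -1≡25 → Z
M(12)−Z(25): -13≡13 → N
Q(16)−K(10): 6 → G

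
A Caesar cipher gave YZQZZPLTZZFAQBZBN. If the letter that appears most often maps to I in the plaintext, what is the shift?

17

The most frequent ciphertext letter is Z (appears 6 times).
Z is position 25; I is position 8.
Shift = 17.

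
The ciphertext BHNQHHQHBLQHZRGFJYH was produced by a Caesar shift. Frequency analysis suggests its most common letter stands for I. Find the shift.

25

The most frequent ciphertext letter is H (appears 6 times).
H is position 7; I is position 8.
Shift = -1≡25.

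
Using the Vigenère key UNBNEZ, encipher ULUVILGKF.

OYVIMKAXG

Repeat the key across the message: UNBNEZUNB
U(20)+U(20): 40≡14 → O
L(11)+N(13): 24 → Y
U(20)+B(1): 21 → V
V(21)+N(13): 34≡8 → I
I(8)+E(4): 12 → M
L(11)+Z(25): 36≡10 → K
G(6)+U(20): 26≡0 → A
K(10)+N(13): 23 → X
F(5)+B(1): 6 → G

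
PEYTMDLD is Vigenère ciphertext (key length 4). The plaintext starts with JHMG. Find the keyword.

GXMN

Subtract each crib letter from the matching ciphertext letter (mod 26):
P(15)−J(9)=6 → G
E(4)−H(7)=-3≡23 → X
Y(24)−M(12)=12 → M
T(19)−G(6)=13 → N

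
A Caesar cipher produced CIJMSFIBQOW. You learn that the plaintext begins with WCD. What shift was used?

6

From the crib: C(2)−W(22)=-20≡6, so the shift is 6.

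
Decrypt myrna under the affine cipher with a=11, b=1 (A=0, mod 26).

The inverse of 11 mod 26 is 19, since 11·19=209≡1. Apply D(y)=19·(y−1) mod 26:
m(12): 19·(12−1)=209≡1 → b
y(24): 19·(24−1)=437≡21 → v
r(17): 19·(17−1)=304≡18 → s
n(13): 19·(13−1)=228≡20 → u
a(0): 19·(0−1)=-19≡7 → h

bvsuh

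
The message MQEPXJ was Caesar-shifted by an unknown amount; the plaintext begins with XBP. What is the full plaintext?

XBPAIU

From the crib: M(12)−X(23)=-11≡15, so the shift is 15.
Subtract 15 from each ciphertext letter:
M(12): 12−15=-3≡23 → X
Q(16): 16−15=1 → B
E(4): 4−15=-11≡15 → P
P(15): 15−15=0 → A
X(23): 23−15=8 → I
J(9): 9−15=-6≡20 → U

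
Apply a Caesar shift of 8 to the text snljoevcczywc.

avtrwmdkkhgek

s(18): 18+8=26≡0 → a
n(13): 13+8=21 → v
l(11): 11+8=19 → t
j(9): 9+8=17 → r
o(14): 14+8=22 → w
e(4): 4+8=12 → m
v(21): 21+8=29≡3 → d
c(2): 2+8=10 → k
c(2): 2+8=10 → k
z(25): 25+8=33≡7 → h
y(24): 24+8=32≡6 → g
w(22): 22+8=30≡4 → e
c(2): 2+8=10 → k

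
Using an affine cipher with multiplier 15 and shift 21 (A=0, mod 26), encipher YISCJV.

RLFZAY

Y(24): 15·24+21=381≡17 → R
I(8): 15·8+21=141≡11 → L
S(18): 15·18+21=291≡5 → F
C(2): 15·2+21=51≡25 → Z
J(9): 15·9+21=156≡0 → A
V(21): 15·21+21=336≡24 → Y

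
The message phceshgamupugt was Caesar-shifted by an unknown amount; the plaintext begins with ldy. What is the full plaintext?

ldyaodcwiqlqcp

From the crib: p(15)−l(11)=4, so the shift is 4.
Subtract 4 from each ciphertext letter:
p(15): 15−4=11 → l
h(7): 7−4=3 → d
c(2): 2−4=-2≡24 → y
e(4): 4−4=0 → a
s(18): 18−4=14 → o
h(7): 7−4=3 → d
g(6): 6−4=2 → c
a(0): 0−4=-4≡22 → w
m(12): 12−4=8 → i
u(20): 20−4=16 → q
p(15): 15−4=11 → l
u(20): 20−4=16 → q
g(6): 6−4=2 → c
t(19): 19−4=15 → p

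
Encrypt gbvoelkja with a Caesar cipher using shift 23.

g(6): 6+23=29≡3 → d
b(1): 1+23=24 → y
v(21): 21+23=44≡18 → s
o(14): 14+23=37≡11 → l
e(4): 4+23=27≡1 → b
l(11): 11+23=34≡8 → i
k(10): 10+23=33≡7 → h
j(9): 9+23=32≡6 → g
a(0): 0+23=23 → x

dyslbihgx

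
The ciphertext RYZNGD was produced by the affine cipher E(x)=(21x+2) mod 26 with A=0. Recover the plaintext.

XGLDUF

The inverse of 21 mod 26 is 5, since 21·5=105≡1. Apply D(y)=5·(y−2) mod 26:
R(17): 5·(17−2)=75≡23 → X
Y(24): 5·(24−2)=110≡6 → G
Z(25): 5·(25−2)=115≡11 → L
N(13): 5·(13−2)=55≡3 → D
G(6): 5·(6−2)=20 → U
D(3): 5·(3−2)=5 → F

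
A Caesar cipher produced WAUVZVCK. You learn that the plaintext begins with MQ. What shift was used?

10

From the crib: W(22)−M(12)=10, so the shift is 10.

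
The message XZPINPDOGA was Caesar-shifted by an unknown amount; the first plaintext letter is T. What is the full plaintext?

TVLEJLZKCW

From the crib: X(23)−T(19)=4, so the shift is 4.
Subtract 4 from each ciphertext letter:
X(23): 23−4=19 → T
Z(25): 25−4=21 → V
P(15): 15−4=11 → L
I(8): 8−4=4 → E
N(13): 13−4=9 → J
P(15): 15−4=11 → L
D(3): 3−4=-1≡25 → Z
O(14): 14−4=10 → K
G(6): 6−4=2 → C
A(0): 0−4=-4≡22 → W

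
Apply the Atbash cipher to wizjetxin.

draqvgcrm

w(22) → d(3)
i(8) → r(17)
z(25) → a(0)
j(9) → q(16)
e(4) → v(21)
t(19) → g(6)
x(23) → c(2)
i(8) → r(17)
n(13) → m(12)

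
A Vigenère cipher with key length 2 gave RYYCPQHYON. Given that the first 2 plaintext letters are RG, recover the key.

AS

Subtract each crib letter from the matching ciphertext letter (mod 26):
R(17)−R(17)=0 → A
Y(24)−G(6)=18 → S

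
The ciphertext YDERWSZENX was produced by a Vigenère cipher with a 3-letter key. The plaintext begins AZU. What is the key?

Subtract each crib letter from the matching ciphertext letter (mod 26):
Y(24)−A(0)=24 → Y
D(3)−Z(25)=-22≡4 → E
E(4)−U(20)=-16≡10 → K

YEK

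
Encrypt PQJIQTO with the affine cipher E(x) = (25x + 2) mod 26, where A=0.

P(15): 25·15+2=377≡13 → N
Q(16): 25·16+2=402≡12 → M
J(9): 25·9+2=227≡19 → T
I(8): 25·8+2=202≡20 → U
Q(16): 25·16+2=402≡12 → M
T(19): 25·19+2=477≡9 → J
O(14): 25·14+2=352≡14 → O

NMTUMJO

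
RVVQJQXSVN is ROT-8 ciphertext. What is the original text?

JNNIBIPKNF

R(17): 17−8=9 → J
V(21): 21−8=13 → N
V(21): 21−8=13 → N
Q(16): 16−8=8 → I
J(9): 9−8=1 → B
Q(16): 16−8=8 → I
X(23): 23−8=15 → P
S(18): 18−8=10 → K
V(21): 21−8=13 → N
N(13): 13−8=5 → F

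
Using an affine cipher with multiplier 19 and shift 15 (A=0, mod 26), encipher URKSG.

FAXTZ

U(20): 19·20+15=395≡5 → F
R(17): 19·17+15=338≡0 → A
K(10): 19·10+15=205≡23 → X
S(18): 19·18+15=357≡19 → T
G(6): 19·6+15=129≡25 → Z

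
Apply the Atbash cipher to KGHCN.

K(10) → P(15)
G(6) → T(19)
H(7) → S(18)
C(2) → X(23)
N(13) → M(12)

PTSXM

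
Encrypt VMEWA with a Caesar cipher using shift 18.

V(21): 21+18=39≡13 → N
M(12): 12+18=30≡4 → E
E(4): 4+18=22 → W
W(22): 22+18=40≡14 → O
A(0): 0+18=18 → S

NEWOS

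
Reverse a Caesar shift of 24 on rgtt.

r(17): 17−24=-7≡19 → t
g(6): 6−24=-18≡8 → i
t(19): 19−24=-5≡21 → v
t(19): 19−24=-5≡21 → v

tivv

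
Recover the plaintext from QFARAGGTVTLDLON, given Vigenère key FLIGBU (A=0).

LUSLZMBINNKJGDF

Repeat the key across the ciphertext: FLIGBUFLIGBUFLI
Q(16)−F(5): 11 → L
F(5)−L(11): -6≡20 → U
A(0)−I(8): -8≡18 → S
R(17)−G(6): 11 → L
A(0)−B(1): -1≡25 → Z
G(6)−U(20): -14≡12 → M
G(6)−F(5): 1 → B
T(19)−L(11): 8 → I
V(21)−I(8): 13 → N
T(19)−G(6): 13 → N
L(11)−B(1): 10 → K
D(3)−U(20): -17≡9 → J
L(11)−F(5): 6 → G
O(14)−L(11): 3 → D
N(13)−I(8): 5 → F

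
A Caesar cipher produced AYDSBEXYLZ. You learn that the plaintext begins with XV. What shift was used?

3

From the crib: A(0)−X(23)=-23≡3, so the shift is 3.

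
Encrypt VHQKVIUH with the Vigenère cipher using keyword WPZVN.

Repeat the key across the message: WPZVNWPZ
V(21)+W(22): 43≡17 → R
H(7)+P(15): 22 → W
Q(16)+Z(25): 41≡15 → P
K(10)+V(21): 31≡5 → F
V(21)+N(13): 34≡8 → I
I(8)+W(22): 30≡4 → E
U(20)+P(15): 35≡9 → J
H(7)+Z(25): 32≡6 → G

RWPFIEJG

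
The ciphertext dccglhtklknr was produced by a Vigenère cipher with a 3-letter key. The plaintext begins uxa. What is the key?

Subtract each crib letter from the matching ciphertext letter (mod 26):
d(3)−u(20)=-17≡9 → j
c(2)−x(23)=-21≡5 → f
c(2)−a(0)=2 → c

jfc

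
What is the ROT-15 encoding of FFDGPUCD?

UUSVEJRS

F(5): 5+15=20 → U
F(5): 5+15=20 → U
D(3): 3+15=18 → S
G(6): 6+15=21 → V
P(15): 15+15=30≡4 → E
U(20): 20+15=35≡9 → J
C(2): 2+15=17 → R
D(3): 3+15=18 → S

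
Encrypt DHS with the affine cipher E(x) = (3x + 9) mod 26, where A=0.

D(3): 3·3+9=18 → S
H(7): 3·7+9=30≡4 → E
S(18): 3·18+9=63≡11 → L

SEL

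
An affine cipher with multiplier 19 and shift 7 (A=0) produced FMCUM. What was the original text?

The inverse of 19 mod 26 is 11, since 19·11=209≡1. Apply D(y)=11·(y−7) mod 26:
F(5): 11·(5−7)=-22≡4 → E
M(12): 11·(12−7)=55≡3 → D
C(2): 11·(2−7)=-55≡23 → X
U(20): 11·(20−7)=143≡13 → N
M(12): 11·(12−7)=55≡3 → D

EDXND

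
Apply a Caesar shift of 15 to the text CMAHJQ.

RBPWYF

C(2): 2+15=17 → R
M(12): 12+15=27≡1 → B
A(0): 0+15=15 → P
H(7): 7+15=22 → W
J(9): 9+15=24 → Y
Q(16): 16+15=31≡5 → F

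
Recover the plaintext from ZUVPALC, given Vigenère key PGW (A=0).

Repeat the key across the ciphertext: PGWPGWP
Z(25)−P(15): 10 → K
U(20)−G(6): 14 → O
V(21)−W(22): -1≡25 → Z
P(15)−P(15): 0 → A
A(0)−G(6): -6≡20 → U
L(11)−W(22): -11≡15 → P
C(2)−P(15): -13≡13 → N

KOZAUPN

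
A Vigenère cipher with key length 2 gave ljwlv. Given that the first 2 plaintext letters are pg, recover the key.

Subtract each crib letter from the matching ciphertext letter (mod 26):
l(11)−p(15)=-4≡22 → w
j(9)−g(6)=3 → d

wd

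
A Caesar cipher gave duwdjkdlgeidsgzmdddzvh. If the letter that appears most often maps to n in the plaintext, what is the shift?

The most frequent ciphertext letter is d (appears 7 times).
d is position 3; n is position 13.
Shift = -10≡16.

16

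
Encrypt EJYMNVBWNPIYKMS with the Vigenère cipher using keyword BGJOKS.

Repeat the key across the message: BGJOKSBGJOKSBGJ
E(4)+B(1): 5 → F
J(9)+G(6): 15 → P
Y(24)+J(9): 33≡7 → H
M(12)+O(14): 26≡0 → A
N(13)+K(10): 23 → X
V(21)+S(18): 39≡13 → N
B(1)+B(1): 2 → C
W(22)+G(6): 28≡2 → C
N(13)+J(9): 22 → W
P(15)+O(14): 29≡3 → D
I(8)+K(10): 18 → S
Y(24)+S(18): 42≡16 → Q
K(10)+B(1): 11 → L
M(12)+G(6): 18 → S
S(18)+J(9): 27≡1 → B

FPHAXNCCWDSQLSB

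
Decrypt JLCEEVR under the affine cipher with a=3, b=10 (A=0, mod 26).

RJGYYVL

The inverse of 3 mod 26 is 9, since 3·9=27≡1. Apply D(y)=9·(y−10) mod 26:
J(9): 9·(9−10)=-9≡17 → R
L(11): 9·(11−10)=9 → J
C(2): 9·(2−10)=-72≡6 → G
E(4): 9·(4−10)=-54≡24 → Y
E(4): 9·(4−10)=-54≡24 → Y
V(21): 9·(21−10)=99≡21 → V
R(17): 9·(17−10)=63≡11 → L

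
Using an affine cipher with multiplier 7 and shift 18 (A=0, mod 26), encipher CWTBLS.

C(2): 7·2+18=32≡6 → G
W(22): 7·22+18=172≡16 → Q
T(19): 7·19+18=151≡21 → V
B(1): 7·1+18=25 → Z
L(11): 7·11+18=95≡17 → R
S(18): 7·18+18=144≡14 → O

GQVZRO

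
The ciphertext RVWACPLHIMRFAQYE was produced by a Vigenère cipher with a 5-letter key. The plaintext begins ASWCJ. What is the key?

Subtract each crib letter from the matching ciphertext letter (mod 26):
R(17)−A(0)=17 → R
V(21)−S(18)=3 → D
W(22)−W(22)=0 → A
A(0)−C(2)=-2≡24 → Y
C(2)−J(9)=-7≡19 → T

RDAYT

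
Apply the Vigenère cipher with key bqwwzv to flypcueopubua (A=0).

Repeat the key across the message: bqwwzvbqwwzvb
f(5)+b(1): 6 → g
l(11)+q(16): 27≡1 → b
y(24)+w(22): 46≡20 → u
p(15)+w(22): 37≡11 → l
c(2)+z(25): 27≡1 → b
u(20)+v(21): 41≡15 → p
e(4)+b(1): 5 → f
o(14)+q(16): 30≡4 → e
p(15)+w(22): 37≡11 → l
u(20)+w(22): 42≡16 → q
b(1)+z(25): 26≡0 → a
u(20)+v(21): 41≡15 → p
a(0)+b(1): 1 → b

gbulbpfelqapb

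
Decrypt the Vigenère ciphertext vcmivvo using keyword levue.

kyrorkk

Repeat the key across the ciphertext: levuele
v(21)−l(11): 10 → k
c(2)−e(4): -2≡24 → y
m(12)−v(21): -9≡17 → r
i(8)−u(20): -12≡14 → o
v(21)−e(4): 17 → r
v(21)−l(11): 10 → k
o(14)−e(4): 10 → k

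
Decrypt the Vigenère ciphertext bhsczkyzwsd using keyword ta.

Repeat the key across the ciphertext: tatatatatat
b(1)−t(19): -18≡8 → i
h(7)−a(0): 7 → h
s(18)−t(19): -1≡25 → z
c(2)−a(0): 2 → c
z(25)−t(19): 6 → g
k(10)−a(0): 10 → k
y(24)−t(19): 5 → f
z(25)−a(0): 25 → z
w(22)−t(19): 3 → d
s(18)−a(0): 18 → s
d(3)−t(19): -16≡10 → k

ihzcgkfzdsk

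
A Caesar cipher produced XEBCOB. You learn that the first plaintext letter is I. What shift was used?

15

From the crib: X(23)−I(8)=15, so the shift is 15.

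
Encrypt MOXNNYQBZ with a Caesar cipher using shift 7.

M(12): 12+7=19 → T
O(14): 14+7=21 → V
X(23): 23+7=30≡4 → E
N(13): 13+7=20 → U
N(13): 13+7=20 → U
Y(24): 24+7=31≡5 → F
Q(16): 16+7=23 → X
B(1): 1+7=8 → I
Z(25): 25+7=32≡6 → G

TVEUUFXIG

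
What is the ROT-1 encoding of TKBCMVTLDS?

ULCDNWUMET

T(19): 19+1=20 → U
K(10): 10+1=11 → L
B(1): 1+1=2 → C
C(2): 2+1=3 → D
M(12): 12+1=13 → N
V(21): 21+1=22 → W
T(19): 19+1=20 → U
L(11): 11+1=12 → M
D(3): 3+1=4 → E
S(18): 18+1=19 → T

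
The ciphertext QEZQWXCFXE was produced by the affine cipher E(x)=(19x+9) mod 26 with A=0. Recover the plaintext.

The inverse of 19 mod 26 is 11, since 19·11=209≡1. Apply D(y)=11·(y−9) mod 26:
Q(16): 11·(16−9)=77≡25 → Z
E(4): 11·(4−9)=-55≡23 → X
Z(25): 11·(25−9)=176≡20 → U
Q(16): 11·(16−9)=77≡25 → Z
W(22): 11·(22−9)=143≡13 → N
X(23): 11·(23−9)=154≡24 → Y
C(2): 11·(2−9)=-77≡1 → B
F(5): 11·(5−9)=-44≡8 → I
X(23): 11·(23−9)=154≡24 → Y
E(4): 11·(4−9)=-55≡23 → X

ZXUZNYBIYX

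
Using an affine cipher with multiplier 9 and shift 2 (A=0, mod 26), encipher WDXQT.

SDBQR

W(22): 9·22+2=200≡18 → S
D(3): 9·3+2=29≡3 → D
X(23): 9·23+2=209≡1 → B
Q(16): 9·16+2=146≡16 → Q
T(19): 9·19+2=173≡17 → R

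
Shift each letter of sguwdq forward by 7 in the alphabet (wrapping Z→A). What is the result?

s(18): 18+7=25 → z
g(6): 6+7=13 → n
u(20): 20+7=27≡1 → b
w(22): 22+7=29≡3 → d
d(3): 3+7=10 → k
q(16): 16+7=23 → x

znbdkx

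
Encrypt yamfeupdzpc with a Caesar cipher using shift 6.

y(24): 24+6=30≡4 → e
a(0): 0+6=6 → g
m(12): 12+6=18 → s
f(5): 5+6=11 → l
e(4): 4+6=10 → k
u(20): 20+6=26≡0 → a
p(15): 15+6=21 → v
d(3): 3+6=9 → j
z(25): 25+6=31≡5 → f
p(15): 15+6=21 → v
c(2): 2+6=8 → i

egslkavjfvi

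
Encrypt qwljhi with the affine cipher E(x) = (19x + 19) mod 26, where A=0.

q(16): 19·16+19=323≡11 → l
w(22): 19·22+19=437≡21 → v
l(11): 19·11+19=228≡20 → u
j(9): 19·9+19=190≡8 → i
h(7): 19·7+19=152≡22 → w
i(8): 19·8+19=171≡15 → p

lvuiwp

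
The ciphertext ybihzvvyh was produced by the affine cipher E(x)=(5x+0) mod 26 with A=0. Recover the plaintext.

kvmrfzzkr

The inverse of 5 mod 26 is 21, since 5·21=105≡1. Apply D(y)=21·(y−0) mod 26:
y(24): 21·(24−0)=504≡10 → k
b(1): 21·(1−0)=21 → v
i(8): 21·(8−0)=168≡12 → m
h(7): 21·(7−0)=147≡17 → r
z(25): 21·(25−0)=525≡5 → f
v(21): 21·(21−0)=441≡25 → z
v(21): 21·(21−0)=441≡25 → z
y(24): 21·(24−0)=504≡10 → k
h(7): 21·(7−0)=147≡17 → r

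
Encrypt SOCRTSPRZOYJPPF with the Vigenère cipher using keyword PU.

Repeat the key across the message: PUPUPUPUPUPUPUP
S(18)+P(15): 33≡7 → H
O(14)+U(20): 34≡8 → I
C(2)+P(15): 17 → R
R(17)+U(20): 37≡11 → L
T(19)+P(15): 34≡8 → I
S(18)+U(20): 38≡12 → M
P(15)+P(15): 30≡4 → E
R(17)+U(20): 37≡11 → L
Z(25)+P(15): 40≡14 → O
O(14)+U(20): 34≡8 → I
Y(24)+P(15): 39≡13 → N
J(9)+U(20): 29≡3 → D
P(15)+P(15): 30≡4 → E
P(15)+U(20): 35≡9 → J
F(5)+P(15): 20 → U

HIRLIMELOINDEJU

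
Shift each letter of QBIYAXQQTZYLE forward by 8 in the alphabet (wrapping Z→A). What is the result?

Q(16): 16+8=24 → Y
B(1): 1+8=9 → J
I(8): 8+8=16 → Q
Y(24): 24+8=32≡6 → G
A(0): 0+8=8 → I
X(23): 23+8=31≡5 → F
Q(16): 16+8=24 → Y
Q(16): 16+8=24 → Y
T(19): 19+8=27≡1 → B
Z(25): 25+8=33≡7 → H
Y(24): 24+8=32≡6 → G
L(11): 11+8=19 → T
E(4): 4+8=12 → M

YJQGIFYYBHGTM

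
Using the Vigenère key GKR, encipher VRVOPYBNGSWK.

Repeat the key across the message: GKRGKRGKRGKR
V(21)+G(6): 27≡1 → B
R(17)+K(10): 27≡1 → B
V(21)+R(17): 38≡12 → M
O(14)+G(6): 20 → U
P(15)+K(10): 25 → Z
Y(24)+R(17): 41≡15 → P
B(1)+G(6): 7 → H
N(13)+K(10): 23 → X
G(6)+R(17): 23 → X
S(18)+G(6): 24 → Y
W(22)+K(10): 32≡6 → G
K(10)+R(17): 27≡1 → B

BBMUZPHXXYGB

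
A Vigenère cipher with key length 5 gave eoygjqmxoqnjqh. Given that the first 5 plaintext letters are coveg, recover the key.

Subtract each crib letter from the matching ciphertext letter (mod 26):
e(4)−c(2)=2 → c
o(14)−o(14)=0 → a
y(24)−v(21)=3 → d
g(6)−e(4)=2 → c
j(9)−g(6)=3 → d

cadcd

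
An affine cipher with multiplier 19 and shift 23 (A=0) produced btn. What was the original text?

The inverse of 19 mod 26 is 11, since 19·11=209≡1. Apply D(y)=11·(y−23) mod 26:
b(1): 11·(1−23)=-242≡18 → s
t(19): 11·(19−23)=-44≡8 → i
n(13): 11·(13−23)=-110≡20 → u

siu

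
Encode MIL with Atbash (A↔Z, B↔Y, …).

M(12) → N(13)
I(8) → R(17)
L(11) → O(14)

NRO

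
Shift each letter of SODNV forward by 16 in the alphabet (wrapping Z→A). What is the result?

S(18): 18+16=34≡8 → I
O(14): 14+16=30≡4 → E
D(3): 3+16=19 → T
N(13): 13+16=29≡3 → D
V(21): 21+16=37≡11 → L

IETDL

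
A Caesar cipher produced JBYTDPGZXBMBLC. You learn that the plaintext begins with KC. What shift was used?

From the crib: J(9)−K(10)=-1≡25, so the shift is 25.

25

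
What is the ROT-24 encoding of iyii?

gwgg

i(8): 8+24=32≡6 → g
y(24): 24+24=48≡22 → w
i(8): 8+24=32≡6 → g
i(8): 8+24=32≡6 → g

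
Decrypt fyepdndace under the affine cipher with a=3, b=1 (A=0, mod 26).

kzbwsesrjb

The inverse of 3 mod 26 is 9, since 3·9=27≡1. Apply D(y)=9·(y−1) mod 26:
f(5): 9·(5−1)=36≡10 → k
y(24): 9·(24−1)=207≡25 → z
e(4): 9·(4−1)=27≡1 → b
p(15): 9·(15−1)=126≡22 → w
d(3): 9·(3−1)=18 → s
n(13): 9·(13−1)=108≡4 → e
d(3): 9·(3−1)=18 → s
a(0): 9·(0−1)=-9≡17 → r
c(2): 9·(2−1)=9 → j
e(4): 9·(4−1)=27≡1 → b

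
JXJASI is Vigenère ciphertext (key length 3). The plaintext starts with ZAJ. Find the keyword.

Subtract each crib letter from the matching ciphertext letter (mod 26):
J(9)−Z(25)=-16≡10 → K
X(23)−A(0)=23 → X
J(9)−J(9)=0 → A

KXA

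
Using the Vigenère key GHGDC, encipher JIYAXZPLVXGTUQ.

Repeat the key across the message: GHGDCGHGDCGHGD
J(9)+G(6): 15 → P
I(8)+H(7): 15 → P
Y(24)+G(6): 30≡4 → E
A(0)+D(3): 3 → D
X(23)+C(2): 25 → Z
Z(25)+G(6): 31≡5 → F
P(15)+H(7): 22 → W
L(11)+G(6): 17 → R
V(21)+D(3): 24 → Y
X(23)+C(2): 25 → Z
G(6)+G(6): 12 → M
T(19)+H(7): 26≡0 → A
U(20)+G(6): 26≡0 → A
Q(16)+D(3): 19 → T

PPEDZFWRYZMAAT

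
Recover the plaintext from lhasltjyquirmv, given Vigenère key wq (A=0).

Repeat the key across the ciphertext: wqwqwqwqwqwqwq
l(11)−w(22): -11≡15 → p
h(7)−q(16): -9≡17 → r
a(0)−w(22): -22≡4 → e
s(18)−q(16): 2 → c
l(11)−w(22): -11≡15 → p
t(19)−q(16): 3 → d
j(9)−w(22): -13≡13 → n
y(24)−q(16): 8 → i
q(16)−w(22): -6≡20 → u
u(20)−q(16): 4 → e
i(8)−w(22): -14≡12 → m
r(17)−q(16): 1 → b
m(12)−w(22): -10≡16 → q
v(21)−q(16): 5 → f

precpdniuembqf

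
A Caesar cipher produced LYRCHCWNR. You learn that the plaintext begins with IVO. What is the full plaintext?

From the crib: L(11)−I(8)=3, so the shift is 3.
Subtract 3 from each ciphertext letter:
L(11): 11−3=8 → I
Y(24): 24−3=21 → V
R(17): 17−3=14 → O
C(2): 2−3=-1≡25 → Z
H(7): 7−3=4 → E
C(2): 2−3=-1≡25 → Z
W(22): 22−3=19 → T
N(13): 13−3=10 → K
R(17): 17−3=14 → O

IVOZEZTKO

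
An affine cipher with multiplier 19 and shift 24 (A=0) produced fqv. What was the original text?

The inverse of 19 mod 26 is 11, since 19·11=209≡1. Apply D(y)=11·(y−24) mod 26:
f(5): 11·(5−24)=-209≡25 → z
q(16): 11·(16−24)=-88≡16 → q
v(21): 11·(21−24)=-33≡19 → t

zqt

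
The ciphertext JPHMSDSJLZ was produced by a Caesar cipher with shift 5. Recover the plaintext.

J(9): 9−5=4 → E
P(15): 15−5=10 → K
H(7): 7−5=2 → C
M(12): 12−5=7 → H
S(18): 18−5=13 → N
D(3): 3−5=-2≡24 → Y
S(18): 18−5=13 → N
J(9): 9−5=4 → E
L(11): 11−5=6 → G
Z(25): 25−5=20 → U

EKCHNYNEGU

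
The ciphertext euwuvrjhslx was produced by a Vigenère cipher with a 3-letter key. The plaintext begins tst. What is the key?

Subtract each crib letter from the matching ciphertext letter (mod 26):
e(4)−t(19)=-15≡11 → l
u(20)−s(18)=2 → c
w(22)−t(19)=3 → d

lcd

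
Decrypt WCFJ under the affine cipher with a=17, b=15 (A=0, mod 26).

The inverse of 17 mod 26 is 23, since 17·23=391≡1. Apply D(y)=23·(y−15) mod 26:
W(22): 23·(22−15)=161≡5 → F
C(2): 23·(2−15)=-299≡13 → N
F(5): 23·(5−15)=-230≡4 → E
J(9): 23·(9−15)=-138≡18 → S

FNES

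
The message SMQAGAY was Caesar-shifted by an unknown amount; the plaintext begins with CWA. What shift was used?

16

From the crib: S(18)−C(2)=16, so the shift is 16.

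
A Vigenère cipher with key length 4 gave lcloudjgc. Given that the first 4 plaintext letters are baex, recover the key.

Subtract each crib letter from the matching ciphertext letter (mod 26):
l(11)−b(1)=10 → k
c(2)−a(0)=2 → c
l(11)−e(4)=7 → h
o(14)−x(23)=-9≡17 → r

kchr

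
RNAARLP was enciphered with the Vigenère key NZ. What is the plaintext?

Repeat the key across the ciphertext: NZNZNZN
R(17)−N(13): 4 → E
N(13)−Z(25): -12≡14 → O
A(0)−N(13): -13≡13 → N
A(0)−Z(25): -25≡1 → B
R(17)−N(13): 4 → E
L(11)−Z(25): -14≡12 → M
P(15)−N(13): 2 → C

EONBEMC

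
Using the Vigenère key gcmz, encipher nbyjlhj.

tdkirjv

Repeat the key across the message: gcmzgcm
n(13)+g(6): 19 → t
b(1)+c(2): 3 → d
y(24)+m(12): 36≡10 → k
j(9)+z(25): 34≡8 → i
l(11)+g(6): 17 → r
h(7)+c(2): 9 → j
j(9)+m(12): 21 → v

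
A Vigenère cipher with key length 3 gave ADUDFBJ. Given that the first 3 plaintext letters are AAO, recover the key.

Subtract each crib letter from the matching ciphertext letter (mod 26):
A(0)−A(0)=0 → A
D(3)−A(0)=3 → D
U(20)−O(14)=6 → G

ADG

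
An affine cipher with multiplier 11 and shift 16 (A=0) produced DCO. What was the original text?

The inverse of 11 mod 26 is 19, since 11·19=209≡1. Apply D(y)=19·(y−16) mod 26:
D(3): 19·(3−16)=-247≡13 → N
C(2): 19·(2−16)=-266≡20 → U
O(14): 19·(14−16)=-38≡14 → O

NUO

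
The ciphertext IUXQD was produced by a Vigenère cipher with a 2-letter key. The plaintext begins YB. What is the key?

KT

Subtract each crib letter from the matching ciphertext letter (mod 26):
I(8)−Y(24)=-16≡10 → K
U(20)−B(1)=19 → T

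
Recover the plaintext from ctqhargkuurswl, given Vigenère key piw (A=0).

nlussvrcyfjwhd

Repeat the key across the ciphertext: piwpiwpiwpiwpi
c(2)−p(15): -13≡13 → n
t(19)−i(8): 11 → l
q(16)−w(22): -6≡20 → u
h(7)−p(15): -8≡18 → s
a(0)−i(8): -8≡18 → s
r(17)−w(22): -5≡21 → v
g(6)−p(15): -9≡17 → r
k(10)−i(8): 2 → c
u(20)−w(22): -2≡24 → y
u(20)−p(15): 5 → f
r(17)−i(8): 9 → j
s(18)−w(22): -4≡22 → w
w(22)−p(15): 7 → h
l(11)−i(8): 3 → d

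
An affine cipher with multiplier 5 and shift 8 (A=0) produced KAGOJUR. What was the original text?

The inverse of 5 mod 26 is 21, since 5·21=105≡1. Apply D(y)=21·(y−8) mod 26:
K(10): 21·(10−8)=42≡16 → Q
A(0): 21·(0−8)=-168≡14 → O
G(6): 21·(6−8)=-42≡10 → K
O(14): 21·(14−8)=126≡22 → W
J(9): 21·(9−8)=21 → V
U(20): 21·(20−8)=252≡18 → S
R(17): 21·(17−8)=189≡7 → H

QOKWVSH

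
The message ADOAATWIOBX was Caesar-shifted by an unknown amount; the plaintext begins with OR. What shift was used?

12

From the crib: A(0)−O(14)=-14≡12, so the shift is 12.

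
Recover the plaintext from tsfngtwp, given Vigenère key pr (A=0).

ebqwrchy

Repeat the key across the ciphertext: prprprpr
t(19)−p(15): 4 → e
s(18)−r(17): 1 → b
f(5)−p(15): -10≡16 → q
n(13)−r(17): -4≡22 → w
g(6)−p(15): -9≡17 → r
t(19)−r(17): 2 → c
w(22)−p(15): 7 → h
p(15)−r(17): -2≡24 → y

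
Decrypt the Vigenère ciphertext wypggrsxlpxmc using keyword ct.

ufnneyqejwvta

Repeat the key across the ciphertext: ctctctctctctc
w(22)−c(2): 20 → u
y(24)−t(19): 5 → f
p(15)−c(2): 13 → n
g(6)−t(19): -13≡13 → n
g(6)−c(2): 4 → e
r(17)−t(19): -2≡24 → y
s(18)−c(2): 16 → q
x(23)−t(19): 4 → e
l(11)−c(2): 9 → j
p(15)−t(19): -4≡22 → w
x(23)−c(2): 21 → v
m(12)−t(19): -7≡19 → t
c(2)−c(2): 0 → a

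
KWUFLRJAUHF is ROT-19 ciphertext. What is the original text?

RDBMSYQHBOM

K(10): 10−19=-9≡17 → R
W(22): 22−19=3 → D
U(20): 20−19=1 → B
F(5): 5−19=-14≡12 → M
L(11): 11−19=-8≡18 → S
R(17): 17−19=-2≡24 → Y
J(9): 9−19=-10≡16 → Q
A(0): 0−19=-19≡7 → H
U(20): 20−19=1 → B
H(7): 7−19=-12≡14 → O
F(5): 5−19=-14≡12 → M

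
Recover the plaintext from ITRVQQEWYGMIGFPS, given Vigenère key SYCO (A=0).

QVPHYSCIGIKUOHNE

Repeat the key across the ciphertext: SYCOSYCOSYCOSYCO
I(8)−S(18): -10≡16 → Q
T(19)−Y(24): -5≡21 → V
R(17)−C(2): 15 → P
V(21)−O(14): 7 → H
Q(16)−S(18): -2≡24 → Y
Q(16)−Y(24): -8≡18 → S
E(4)−C(2): 2 → C
W(22)−O(14): 8 → I
Y(24)−S(18): 6 → G
G(6)−Y(24): -18≡8 → I
M(12)−C(2): 10 → K
I(8)−O(14): -6≡20 → U
G(6)−S(18): -12≡14 → O
F(5)−Y(24): -19≡7 → H
P(15)−C(2): 13 → N
S(18)−O(14): 4 → E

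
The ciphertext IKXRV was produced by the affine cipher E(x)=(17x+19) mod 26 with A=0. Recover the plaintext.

HBOGU

The inverse of 17 mod 26 is 23, since 17·23=391≡1. Apply D(y)=23·(y−19) mod 26:
I(8): 23·(8−19)=-253≡7 → H
K(10): 23·(10−19)=-207≡1 → B
X(23): 23·(23−19)=92≡14 → O
R(17): 23·(17−19)=-46≡6 → G
V(21): 23·(21−19)=46≡20 → U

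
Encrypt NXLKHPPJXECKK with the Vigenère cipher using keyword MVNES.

ZSYOZBKWBWOFX

Repeat the key across the message: MVNESMVNESMVN
N(13)+M(12): 25 → Z
X(23)+V(21): 44≡18 → S
L(11)+N(13): 24 → Y
K(10)+E(4): 14 → O
H(7)+S(18): 25 → Z
P(15)+M(12): 27≡1 → B
P(15)+V(21): 36≡10 → K
J(9)+N(13): 22 → W
X(23)+E(4): 27≡1 → B
E(4)+S(18): 22 → W
C(2)+M(12): 14 → O
K(10)+V(21): 31≡5 → F
K(10)+N(13): 23 → X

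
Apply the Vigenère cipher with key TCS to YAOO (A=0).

RCGH

Repeat the key across the message: TCST
Y(24)+T(19): 43≡17 → R
A(0)+C(2): 2 → C
O(14)+S(18): 32≡6 → G
O(14)+T(19): 33≡7 → H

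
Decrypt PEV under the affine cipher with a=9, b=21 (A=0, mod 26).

The inverse of 9 mod 26 is 3, since 9·3=27≡1. Apply D(y)=3·(y−21) mod 26:
P(15): 3·(15−21)=-18≡8 → I
E(4): 3·(4−21)=-51≡1 → B
V(21): 3·(21−21)=0 → A

IBA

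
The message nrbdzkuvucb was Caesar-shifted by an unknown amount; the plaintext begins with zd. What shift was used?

14

From the crib: n(13)−z(25)=-12≡14, so the shift is 14.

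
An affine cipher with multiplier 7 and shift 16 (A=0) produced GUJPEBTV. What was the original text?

GIZLCJTX

The inverse of 7 mod 26 is 15, since 7·15=105≡1. Apply D(y)=15·(y−16) mod 26:
G(6): 15·(6−16)=-150≡6 → G
U(20): 15·(20−16)=60≡8 → I
J(9): 15·(9−16)=-105≡25 → Z
P(15): 15·(15−16)=-15≡11 → L
E(4): 15·(4−16)=-180≡2 → C
B(1): 15·(1−16)=-225≡9 → J
T(19): 15·(19−16)=45≡19 → T
V(21): 15·(21−16)=75≡23 → X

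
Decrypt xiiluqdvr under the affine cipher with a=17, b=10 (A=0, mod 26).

nggxwivtf

The inverse of 17 mod 26 is 23, since 17·23=391≡1. Apply D(y)=23·(y−10) mod 26:
x(23): 23·(23−10)=299≡13 → n
i(8): 23·(8−10)=-46≡6 → g
i(8): 23·(8−10)=-46≡6 → g
l(11): 23·(11−10)=23 → x
u(20): 23·(20−10)=230≡22 → w
q(16): 23·(16−10)=138≡8 → i
d(3): 23·(3−10)=-161≡21 → v
v(21): 23·(21−10)=253≡19 → t
r(17): 23·(17−10)=161≡5 → f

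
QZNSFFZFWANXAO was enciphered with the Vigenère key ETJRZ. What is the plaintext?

Repeat the key across the ciphertext: ETJRZETJRZETJR
Q(16)−E(4): 12 → M
Z(25)−T(19): 6 → G
N(13)−J(9): 4 → E
S(18)−R(17): 1 → B
F(5)−Z(25): -20≡6 → G
F(5)−E(4): 1 → B
Z(25)−T(19): 6 → G
F(5)−J(9): -4≡22 → W
W(22)−R(17): 5 → F
A(0)−Z(25): -25≡1 → B
N(13)−E(4): 9 → J
X(23)−T(19): 4 → E
A(0)−J(9): -9≡17 → R
O(14)−R(17): -3≡23 → X

MGEBGBGWFBJERX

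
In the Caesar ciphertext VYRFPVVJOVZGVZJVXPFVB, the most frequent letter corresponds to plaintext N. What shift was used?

The most frequent ciphertext letter is V (appears 7 times).
V is position 21; N is position 13.
Shift = 8.

8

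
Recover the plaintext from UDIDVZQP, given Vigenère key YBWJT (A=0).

WCMUCBPT

Repeat the key across the ciphertext: YBWJTYBW
U(20)−Y(24): -4≡22 → W
D(3)−B(1): 2 → C
I(8)−W(22): -14≡12 → M
D(3)−J(9): -6≡20 → U
V(21)−T(19): 2 → C
Z(25)−Y(24): 1 → B
Q(16)−B(1): 15 → P
P(15)−W(22): -7≡19 → T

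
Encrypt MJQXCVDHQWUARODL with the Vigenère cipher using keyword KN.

WWAKMINUAJENBBNY

Repeat the key across the message: KNKNKNKNKNKNKNKN
M(12)+K(10): 22 → W
J(9)+N(13): 22 → W
Q(16)+K(10): 26≡0 → A
X(23)+N(13): 36≡10 → K
C(2)+K(10): 12 → M
V(21)+N(13): 34≡8 → I
D(3)+K(10): 13 → N
H(7)+N(13): 20 → U
Q(16)+K(10): 26≡0 → A
W(22)+N(13): 35≡9 → J
U(20)+K(10): 30≡4 → E
A(0)+N(13): 13 → N
R(17)+K(10): 27≡1 → B
O(14)+N(13): 27≡1 → B
D(3)+K(10): 13 → N
L(11)+N(13): 24 → Y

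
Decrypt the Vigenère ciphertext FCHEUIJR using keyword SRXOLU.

NLKQJORA

Repeat the key across the ciphertext: SRXOLUSR
F(5)−S(18): -13≡13 → N
C(2)−R(17): -15≡11 → L
H(7)−X(23): -16≡10 → K
E(4)−O(14): -10≡16 → Q
U(20)−L(11): 9 → J
I(8)−U(20): -12≡14 → O
J(9)−S(18): -9≡17 → R
R(17)−R(17): 0 → A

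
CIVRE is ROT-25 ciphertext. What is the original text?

DJWSF

C(2): 2−25=-23≡3 → D
I(8): 8−25=-17≡9 → J
V(21): 21−25=-4≡22 → W
R(17): 17−25=-8≡18 → S
E(4): 4−25=-21≡5 → F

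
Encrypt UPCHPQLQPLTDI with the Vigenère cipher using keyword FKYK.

Repeat the key across the message: FKYKFKYKFKYKF
U(20)+F(5): 25 → Z
P(15)+K(10): 25 → Z
C(2)+Y(24): 26≡0 → A
H(7)+K(10): 17 → R
P(15)+F(5): 20 → U
Q(16)+K(10): 26≡0 → A
L(11)+Y(24): 35≡9 → J
Q(16)+K(10): 26≡0 → A
P(15)+F(5): 20 → U
L(11)+K(10): 21 → V
T(19)+Y(24): 43≡17 → R
D(3)+K(10): 13 → N
I(8)+F(5): 13 → N

ZZARUAJAUVRNN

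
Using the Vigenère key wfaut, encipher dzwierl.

zewcxnq

Repeat the key across the message: wfautwf
d(3)+w(22): 25 → z
z(25)+f(5): 30≡4 → e
w(22)+a(0): 22 → w
i(8)+u(20): 28≡2 → c
e(4)+t(19): 23 → x
r(17)+w(22): 39≡13 → n
l(11)+f(5): 16 → q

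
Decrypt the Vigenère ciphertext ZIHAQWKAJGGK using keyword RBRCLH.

IHQYFPTZSEVD

Repeat the key across the ciphertext: RBRCLHRBRCLH
Z(25)−R(17): 8 → I
I(8)−B(1): 7 → H
H(7)−R(17): -10≡16 → Q
A(0)−C(2): -2≡24 → Y
Q(16)−L(11): 5 → F
W(22)−H(7): 15 → P
K(10)−R(17): -7≡19 → T
A(0)−B(1): -1≡25 → Z
J(9)−R(17): -8≡18 → S
G(6)−C(2): 4 → E
G(6)−L(11): -5≡21 → V
K(10)−H(7): 3 → D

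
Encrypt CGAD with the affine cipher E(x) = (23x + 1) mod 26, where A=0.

VJBS

C(2): 23·2+1=47≡21 → V
G(6): 23·6+1=139≡9 → J
A(0): 23·0+1=1 → B
D(3): 23·3+1=70≡18 → S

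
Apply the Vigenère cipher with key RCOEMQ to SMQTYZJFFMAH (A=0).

JOEXKPAHTQMX

Repeat the key across the message: RCOEMQRCOEMQ
S(18)+R(17): 35≡9 → J
M(12)+C(2): 14 → O
Q(16)+O(14): 30≡4 → E
T(19)+E(4): 23 → X
Y(24)+M(12): 36≡10 → K
Z(25)+Q(16): 41≡15 → P
J(9)+R(17): 26≡0 → A
F(5)+C(2): 7 → H
F(5)+O(14): 19 → T
M(12)+E(4): 16 → Q
A(0)+M(12): 12 → M
H(7)+Q(16): 23 → X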